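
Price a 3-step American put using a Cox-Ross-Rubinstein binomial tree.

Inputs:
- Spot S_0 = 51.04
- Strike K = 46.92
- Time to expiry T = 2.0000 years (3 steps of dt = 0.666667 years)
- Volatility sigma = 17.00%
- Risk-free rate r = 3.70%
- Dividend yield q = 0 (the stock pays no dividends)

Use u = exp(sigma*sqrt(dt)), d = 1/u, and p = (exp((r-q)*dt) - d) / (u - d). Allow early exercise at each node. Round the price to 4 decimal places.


Answer: Price = V(0,0) = 2.0646

Derivation:
dt = T/N = 0.666667
u = exp(sigma*sqrt(dt)) = 1.148899; d = 1/u = 0.870398
p = (exp((r-q)*dt) - d) / (u - d) = 0.555025
Discount per step: exp(-r*dt) = 0.975635
Stock lattice S(k, i) with i counting down-moves:
  k=0: S(0,0) = 51.0400
  k=1: S(1,0) = 58.6398; S(1,1) = 44.4251
  k=2: S(2,0) = 67.3713; S(2,1) = 51.0400; S(2,2) = 38.6676
  k=3: S(3,0) = 77.4028; S(3,1) = 58.6398; S(3,2) = 44.4251; S(3,3) = 33.6562
Terminal payoffs V(N, i) = max(K - S_T, 0):
  V(3,0) = 0.000000; V(3,1) = 0.000000; V(3,2) = 2.494874; V(3,3) = 13.263830
Backward induction: V(k, i) = exp(-r*dt) * [p * V(k+1, i) + (1-p) * V(k+1, i+1)]; then take max(V_cont, immediate exercise) for American.
  V(2,0) = exp(-r*dt) * [p*0.000000 + (1-p)*0.000000] = 0.000000; exercise = 0.000000; V(2,0) = max -> 0.000000
  V(2,1) = exp(-r*dt) * [p*0.000000 + (1-p)*2.494874] = 1.083107; exercise = 0.000000; V(2,1) = max -> 1.083107
  V(2,2) = exp(-r*dt) * [p*2.494874 + (1-p)*13.263830] = 7.109245; exercise = 8.252448; V(2,2) = max -> 8.252448
  V(1,0) = exp(-r*dt) * [p*0.000000 + (1-p)*1.083107] = 0.470212; exercise = 0.000000; V(1,0) = max -> 0.470212
  V(1,1) = exp(-r*dt) * [p*1.083107 + (1-p)*8.252448] = 4.169164; exercise = 2.494874; V(1,1) = max -> 4.169164
  V(0,0) = exp(-r*dt) * [p*0.470212 + (1-p)*4.169164] = 2.064593; exercise = 0.000000; V(0,0) = max -> 2.064593


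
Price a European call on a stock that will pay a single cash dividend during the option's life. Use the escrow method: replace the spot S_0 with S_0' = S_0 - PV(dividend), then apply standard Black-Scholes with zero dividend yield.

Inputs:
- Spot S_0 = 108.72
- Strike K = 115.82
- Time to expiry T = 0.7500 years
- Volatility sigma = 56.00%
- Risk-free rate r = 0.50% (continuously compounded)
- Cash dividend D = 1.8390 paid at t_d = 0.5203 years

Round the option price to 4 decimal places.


Answer: Price = 17.3023

Derivation:
PV(D) = D * exp(-r * t_d) = 1.8390 * 0.99740188 = 1.83422206
S_0' = S_0 - PV(D) = 108.7200 - 1.83422206 = 106.88577794
d1 = (ln(S_0'/K) + (r + sigma^2/2)*T) / (sigma*sqrt(T)) = 0.08469214
d2 = d1 - sigma*sqrt(T) = -0.40028208
exp(-rT) = 0.99625702
N(d1) = 0.53374693; N(d2) = 0.34447438
C = S_0' * N(d1) - K * exp(-rT) * N(d2) = 106.88577794 * 0.53374693 - 115.8200 * 0.99625702 * 0.34447438 = 17.3023


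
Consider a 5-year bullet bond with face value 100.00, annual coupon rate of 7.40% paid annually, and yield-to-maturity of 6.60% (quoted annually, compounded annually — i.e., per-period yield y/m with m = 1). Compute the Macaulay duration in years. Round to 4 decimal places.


Coupon per period c = face * coupon_rate / m = 7.400000
Periods per year m = 1; per-period yield y/m = 0.066000
Number of cashflows N = 5
Cashflows (t years, CF_t, discount factor 1/(1+y/m)^(m*t), PV):
  t = 1.0000: CF_t = 7.400000, DF = 0.938086, PV = 6.941839
  t = 2.0000: CF_t = 7.400000, DF = 0.880006, PV = 6.512044
  t = 3.0000: CF_t = 7.400000, DF = 0.825521, PV = 6.108859
  t = 4.0000: CF_t = 7.400000, DF = 0.774410, PV = 5.730637
  t = 5.0000: CF_t = 107.400000, DF = 0.726464, PV = 78.022212
Price P = sum_t PV_t = 103.315590
Macaulay numerator sum_t t * PV_t:
  t * PV_t at t = 1.0000: 6.941839
  t * PV_t at t = 2.0000: 13.024088
  t * PV_t at t = 3.0000: 18.326577
  t * PV_t at t = 4.0000: 22.922548
  t * PV_t at t = 5.0000: 390.111059
Macaulay duration D = (sum_t t * PV_t) / P = 451.326111 / 103.315590 = 4.368422

Answer: Macaulay duration = 4.3684 years


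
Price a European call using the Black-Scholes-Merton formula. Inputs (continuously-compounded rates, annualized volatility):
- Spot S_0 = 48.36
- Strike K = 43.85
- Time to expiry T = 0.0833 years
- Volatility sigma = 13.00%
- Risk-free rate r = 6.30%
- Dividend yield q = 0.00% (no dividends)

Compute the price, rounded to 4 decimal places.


Answer: Price = 4.7411

Derivation:
d1 = (ln(S/K) + (r - q + 0.5*sigma^2) * T) / (sigma * sqrt(T)) = 2.76784032
d2 = d1 - sigma * sqrt(T) = 2.73032006
exp(-rT) = 0.99476585; exp(-qT) = 1.00000000
C = S_0 * exp(-qT) * N(d1) - K * exp(-rT) * N(d2)
N(d1) = 0.99717855; N(d2) = 0.99683636
C = 48.3600 * 1.00000000 * 0.99717855 - 43.8500 * 0.99476585 * 0.99683636 = 4.7411


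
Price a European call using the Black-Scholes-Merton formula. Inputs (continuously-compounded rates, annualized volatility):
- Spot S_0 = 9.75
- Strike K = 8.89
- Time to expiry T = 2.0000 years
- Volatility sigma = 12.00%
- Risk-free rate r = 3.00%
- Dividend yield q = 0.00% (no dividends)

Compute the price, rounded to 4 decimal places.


Answer: Price = 1.5320

Derivation:
d1 = (ln(S/K) + (r - q + 0.5*sigma^2) * T) / (sigma * sqrt(T)) = 0.98252626
d2 = d1 - sigma * sqrt(T) = 0.81282063
exp(-rT) = 0.94176453; exp(-qT) = 1.00000000
C = S_0 * exp(-qT) * N(d1) - K * exp(-rT) * N(d2)
N(d1) = 0.83707967; N(d2) = 0.79183955
C = 9.7500 * 1.00000000 * 0.83707967 - 8.8900 * 0.94176453 * 0.79183955 = 1.5320


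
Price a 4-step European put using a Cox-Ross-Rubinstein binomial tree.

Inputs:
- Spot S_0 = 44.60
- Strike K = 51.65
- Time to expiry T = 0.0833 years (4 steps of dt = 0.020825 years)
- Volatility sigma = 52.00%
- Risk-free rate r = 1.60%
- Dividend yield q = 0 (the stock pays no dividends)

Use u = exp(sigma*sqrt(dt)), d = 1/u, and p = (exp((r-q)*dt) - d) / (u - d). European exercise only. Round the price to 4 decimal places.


dt = T/N = 0.020825
u = exp(sigma*sqrt(dt)) = 1.077928; d = 1/u = 0.927706
p = (exp((r-q)*dt) - d) / (u - d) = 0.483467
Discount per step: exp(-r*dt) = 0.999667
Stock lattice S(k, i) with i counting down-moves:
  k=0: S(0,0) = 44.6000
  k=1: S(1,0) = 48.0756; S(1,1) = 41.3757
  k=2: S(2,0) = 51.8220; S(2,1) = 44.6000; S(2,2) = 38.3845
  k=3: S(3,0) = 55.8604; S(3,1) = 48.0756; S(3,2) = 41.3757; S(3,3) = 35.6095
  k=4: S(4,0) = 60.2135; S(4,1) = 51.8220; S(4,2) = 44.6000; S(4,3) = 38.3845; S(4,4) = 33.0351
Terminal payoffs V(N, i) = max(K - S_T, 0):
  V(4,0) = 0.000000; V(4,1) = 0.000000; V(4,2) = 7.050000; V(4,3) = 13.265535; V(4,4) = 18.614862
Backward induction: V(k, i) = exp(-r*dt) * [p * V(k+1, i) + (1-p) * V(k+1, i+1)].
  V(3,0) = exp(-r*dt) * [p*0.000000 + (1-p)*0.000000] = 0.000000
  V(3,1) = exp(-r*dt) * [p*0.000000 + (1-p)*7.050000] = 3.640344
  V(3,2) = exp(-r*dt) * [p*7.050000 + (1-p)*13.265535] = 10.257110
  V(3,3) = exp(-r*dt) * [p*13.265535 + (1-p)*18.614862] = 16.023299
  V(2,0) = exp(-r*dt) * [p*0.000000 + (1-p)*3.640344] = 1.879731
  V(2,1) = exp(-r*dt) * [p*3.640344 + (1-p)*10.257110] = 7.055770
  V(2,2) = exp(-r*dt) * [p*10.257110 + (1-p)*16.023299] = 13.231127
  V(1,0) = exp(-r*dt) * [p*1.879731 + (1-p)*7.055770] = 4.551809
  V(1,1) = exp(-r*dt) * [p*7.055770 + (1-p)*13.231127] = 10.242132
  V(0,0) = exp(-r*dt) * [p*4.551809 + (1-p)*10.242132] = 7.488552

Answer: Price = V(0,0) = 7.4886


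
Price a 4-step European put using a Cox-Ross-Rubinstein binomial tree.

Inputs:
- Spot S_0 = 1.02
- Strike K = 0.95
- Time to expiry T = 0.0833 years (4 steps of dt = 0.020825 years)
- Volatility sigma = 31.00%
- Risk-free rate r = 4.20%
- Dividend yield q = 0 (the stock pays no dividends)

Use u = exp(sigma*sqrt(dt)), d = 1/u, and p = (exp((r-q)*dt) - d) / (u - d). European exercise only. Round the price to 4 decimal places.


dt = T/N = 0.020825
u = exp(sigma*sqrt(dt)) = 1.045751; d = 1/u = 0.956250
p = (exp((r-q)*dt) - d) / (u - d) = 0.498595
Discount per step: exp(-r*dt) = 0.999126
Stock lattice S(k, i) with i counting down-moves:
  k=0: S(0,0) = 1.0200
  k=1: S(1,0) = 1.0667; S(1,1) = 0.9754
  k=2: S(2,0) = 1.1155; S(2,1) = 1.0200; S(2,2) = 0.9327
  k=3: S(3,0) = 1.1665; S(3,1) = 1.0667; S(3,2) = 0.9754; S(3,3) = 0.8919
  k=4: S(4,0) = 1.2199; S(4,1) = 1.1155; S(4,2) = 1.0200; S(4,3) = 0.9327; S(4,4) = 0.8529
Terminal payoffs V(N, i) = max(K - S_T, 0):
  V(4,0) = 0.000000; V(4,1) = 0.000000; V(4,2) = 0.000000; V(4,3) = 0.017297; V(4,4) = 0.097123
Backward induction: V(k, i) = exp(-r*dt) * [p * V(k+1, i) + (1-p) * V(k+1, i+1)].
  V(3,0) = exp(-r*dt) * [p*0.000000 + (1-p)*0.000000] = 0.000000
  V(3,1) = exp(-r*dt) * [p*0.000000 + (1-p)*0.000000] = 0.000000
  V(3,2) = exp(-r*dt) * [p*0.000000 + (1-p)*0.017297] = 0.008665
  V(3,3) = exp(-r*dt) * [p*0.017297 + (1-p)*0.097123] = 0.057272
  V(2,0) = exp(-r*dt) * [p*0.000000 + (1-p)*0.000000] = 0.000000
  V(2,1) = exp(-r*dt) * [p*0.000000 + (1-p)*0.008665] = 0.004341
  V(2,2) = exp(-r*dt) * [p*0.008665 + (1-p)*0.057272] = 0.033008
  V(1,0) = exp(-r*dt) * [p*0.000000 + (1-p)*0.004341] = 0.002175
  V(1,1) = exp(-r*dt) * [p*0.004341 + (1-p)*0.033008] = 0.018699
  V(0,0) = exp(-r*dt) * [p*0.002175 + (1-p)*0.018699] = 0.010451

Answer: Price = V(0,0) = 0.0105


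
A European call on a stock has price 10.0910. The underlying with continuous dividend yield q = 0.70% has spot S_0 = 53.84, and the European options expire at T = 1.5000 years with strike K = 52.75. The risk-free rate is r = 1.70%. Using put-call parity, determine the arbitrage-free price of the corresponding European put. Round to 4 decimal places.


Answer: Put price = 8.2352

Derivation:
Put-call parity: C - P = S_0 * exp(-qT) - K * exp(-rT).
S_0 * exp(-qT) = 53.8400 * 0.98955493 = 53.27763757
K * exp(-rT) = 52.7500 * 0.97482238 = 51.42188049
P = C - S*exp(-qT) + K*exp(-rT)
P = 10.0910 - 53.27763757 + 51.42188049 = 8.2352


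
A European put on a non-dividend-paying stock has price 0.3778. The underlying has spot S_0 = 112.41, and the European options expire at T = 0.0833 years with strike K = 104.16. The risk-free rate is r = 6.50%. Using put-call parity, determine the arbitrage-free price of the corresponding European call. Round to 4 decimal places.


Answer: Call price = 9.1903

Derivation:
Put-call parity: C - P = S_0 * exp(-qT) - K * exp(-rT).
S_0 * exp(-qT) = 112.4100 * 1.00000000 = 112.41000000
K * exp(-rT) = 104.1600 * 0.99460013 = 103.59754975
C = P + S*exp(-qT) - K*exp(-rT)
C = 0.3778 + 112.41000000 - 103.59754975 = 9.1903


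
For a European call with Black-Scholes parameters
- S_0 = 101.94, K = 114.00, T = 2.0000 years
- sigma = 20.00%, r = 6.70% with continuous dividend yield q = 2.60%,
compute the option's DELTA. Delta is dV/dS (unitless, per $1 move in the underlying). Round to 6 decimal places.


Answer: Delta = 0.488301

Derivation:
d1 = 0.0360127946; d2 = -0.2468299178
phi(d1) = 0.3986836659; exp(-qT) = 0.9493288668; exp(-rT) = 0.8745900646
N(d1) = 0.5143639215
Delta = exp(-qT) * N(d1) = 0.9493288668 * 0.5143639215 = 0.488301


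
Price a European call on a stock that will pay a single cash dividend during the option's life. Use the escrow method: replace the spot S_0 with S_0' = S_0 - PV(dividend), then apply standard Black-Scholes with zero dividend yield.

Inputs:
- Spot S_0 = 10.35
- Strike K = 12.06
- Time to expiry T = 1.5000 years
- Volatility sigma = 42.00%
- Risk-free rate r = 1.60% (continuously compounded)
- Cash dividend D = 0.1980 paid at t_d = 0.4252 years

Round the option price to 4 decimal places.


Answer: Price = 1.5044

Derivation:
PV(D) = D * exp(-r * t_d) = 0.1980 * 0.99321989 = 0.19665754
S_0' = S_0 - PV(D) = 10.3500 - 0.19665754 = 10.15334246
d1 = (ln(S_0'/K) + (r + sigma^2/2)*T) / (sigma*sqrt(T)) = -0.03069878
d2 = d1 - sigma*sqrt(T) = -0.54509163
exp(-rT) = 0.97628571
N(d1) = 0.48775488; N(d2) = 0.29284525
C = S_0' * N(d1) - K * exp(-rT) * N(d2) = 10.15334246 * 0.48775488 - 12.0600 * 0.97628571 * 0.29284525 = 1.5044


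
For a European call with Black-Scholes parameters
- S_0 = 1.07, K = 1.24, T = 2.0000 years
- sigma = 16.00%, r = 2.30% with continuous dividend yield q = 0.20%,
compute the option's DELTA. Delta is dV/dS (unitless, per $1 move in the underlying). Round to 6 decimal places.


d1 = -0.3529025480; d2 = -0.5791767180
phi(d1) = 0.3748577578; exp(-qT) = 0.9960079893; exp(-rT) = 0.9550419622
N(d1) = 0.3620807503
Delta = exp(-qT) * N(d1) = 0.9960079893 * 0.3620807503 = 0.360635

Answer: Delta = 0.360635


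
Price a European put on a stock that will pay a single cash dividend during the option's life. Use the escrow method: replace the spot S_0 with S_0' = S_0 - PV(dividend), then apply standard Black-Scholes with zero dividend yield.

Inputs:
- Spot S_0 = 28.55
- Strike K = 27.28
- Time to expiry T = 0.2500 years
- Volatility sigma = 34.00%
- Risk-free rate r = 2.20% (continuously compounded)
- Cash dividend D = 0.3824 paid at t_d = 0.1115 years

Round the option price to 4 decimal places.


Answer: Price = 1.3992

Derivation:
PV(D) = D * exp(-r * t_d) = 0.3824 * 0.99755001 = 0.38146312
S_0' = S_0 - PV(D) = 28.5500 - 0.38146312 = 28.16853688
d1 = (ln(S_0'/K) + (r + sigma^2/2)*T) / (sigma*sqrt(T)) = 0.30589299
d2 = d1 - sigma*sqrt(T) = 0.13589299
exp(-rT) = 0.99451510
N(-d1) = 0.37984306; N(-d2) = 0.44595294
P = K * exp(-rT) * N(-d2) - S_0' * N(-d1) = 27.2800 * 0.99451510 * 0.44595294 - 28.16853688 * 0.37984306 = 1.3992


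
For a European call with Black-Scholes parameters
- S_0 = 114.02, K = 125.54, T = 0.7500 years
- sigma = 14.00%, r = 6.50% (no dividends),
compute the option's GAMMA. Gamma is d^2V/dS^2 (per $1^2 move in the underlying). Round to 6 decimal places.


Answer: Gamma = 0.027319

Derivation:
d1 = -0.3311562481; d2 = -0.4523998046
phi(d1) = 0.3776562973; exp(-qT) = 1.0000000000; exp(-rT) = 0.9524192047
Gamma = exp(-qT) * phi(d1) / (S * sigma * sqrt(T)) = 1.0000000000 * 0.3776562973 / (114.0200 * 0.1400 * 0.8660254038) = 0.027319


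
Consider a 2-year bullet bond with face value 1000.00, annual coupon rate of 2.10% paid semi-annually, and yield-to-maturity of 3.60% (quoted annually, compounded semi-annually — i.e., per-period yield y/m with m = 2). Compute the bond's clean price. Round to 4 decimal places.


Answer: Price = 971.3029

Derivation:
Coupon per period c = face * coupon_rate / m = 10.500000
Periods per year m = 2; per-period yield y/m = 0.018000
Number of cashflows N = 4
Cashflows (t years, CF_t, discount factor 1/(1+y/m)^(m*t), PV):
  t = 0.5000: CF_t = 10.500000, DF = 0.982318, PV = 10.314342
  t = 1.0000: CF_t = 10.500000, DF = 0.964949, PV = 10.131966
  t = 1.5000: CF_t = 10.500000, DF = 0.947887, PV = 9.952816
  t = 2.0000: CF_t = 1010.500000, DF = 0.931127, PV = 940.903764
Price P = sum_t PV_t = 971.302888


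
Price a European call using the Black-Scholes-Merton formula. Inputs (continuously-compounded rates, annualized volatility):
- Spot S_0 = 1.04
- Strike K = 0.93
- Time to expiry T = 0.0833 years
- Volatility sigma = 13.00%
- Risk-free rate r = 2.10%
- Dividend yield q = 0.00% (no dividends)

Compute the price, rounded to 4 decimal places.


Answer: Price = 0.1116

Derivation:
d1 = (ln(S/K) + (r - q + 0.5*sigma^2) * T) / (sigma * sqrt(T)) = 3.04487728
d2 = d1 - sigma * sqrt(T) = 3.00735702
exp(-rT) = 0.99825223; exp(-qT) = 1.00000000
C = S_0 * exp(-qT) * N(d1) - K * exp(-rT) * N(d2)
N(d1) = 0.99883612; N(d2) = 0.99868235
C = 1.0400 * 1.00000000 * 0.99883612 - 0.9300 * 0.99825223 * 0.99868235 = 0.1116


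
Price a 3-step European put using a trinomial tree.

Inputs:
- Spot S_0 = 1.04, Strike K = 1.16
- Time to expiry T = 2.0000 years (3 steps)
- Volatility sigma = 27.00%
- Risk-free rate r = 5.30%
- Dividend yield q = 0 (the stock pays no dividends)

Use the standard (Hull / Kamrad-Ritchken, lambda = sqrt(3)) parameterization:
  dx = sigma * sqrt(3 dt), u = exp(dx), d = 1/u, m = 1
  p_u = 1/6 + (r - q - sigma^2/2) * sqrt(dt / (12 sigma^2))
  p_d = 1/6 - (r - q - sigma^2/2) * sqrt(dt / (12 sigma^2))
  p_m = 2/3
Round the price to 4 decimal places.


Answer: Price = V(0,0) = 0.1619

Derivation:
dt = T/N = 0.666667; dx = sigma*sqrt(3*dt) = 0.381838
u = exp(dx) = 1.464974; d = 1/u = 0.682606
p_u = 0.181114, p_m = 0.666667, p_d = 0.152219
Discount per step: exp(-r*dt) = 0.965284
Stock lattice S(k, j) with j the centered position index:
  k=0: S(0,+0) = 1.0400
  k=1: S(1,-1) = 0.7099; S(1,+0) = 1.0400; S(1,+1) = 1.5236
  k=2: S(2,-2) = 0.4846; S(2,-1) = 0.7099; S(2,+0) = 1.0400; S(2,+1) = 1.5236; S(2,+2) = 2.2320
  k=3: S(3,-3) = 0.3308; S(3,-2) = 0.4846; S(3,-1) = 0.7099; S(3,+0) = 1.0400; S(3,+1) = 1.5236; S(3,+2) = 2.2320; S(3,+3) = 3.2698
Terminal payoffs V(N, j) = max(K - S_T, 0):
  V(3,-3) = 0.829217; V(3,-2) = 0.675411; V(3,-1) = 0.450090; V(3,+0) = 0.120000; V(3,+1) = 0.000000; V(3,+2) = 0.000000; V(3,+3) = 0.000000
Backward induction: V(k, j) = exp(-r*dt) * [p_u * V(k+1, j+1) + p_m * V(k+1, j) + p_d * V(k+1, j-1)]
  V(2,-2) = exp(-r*dt) * [p_u*0.450090 + p_m*0.675411 + p_d*0.829217] = 0.635171
  V(2,-1) = exp(-r*dt) * [p_u*0.120000 + p_m*0.450090 + p_d*0.675411] = 0.409863
  V(2,+0) = exp(-r*dt) * [p_u*0.000000 + p_m*0.120000 + p_d*0.450090] = 0.143356
  V(2,+1) = exp(-r*dt) * [p_u*0.000000 + p_m*0.000000 + p_d*0.120000] = 0.017632
  V(2,+2) = exp(-r*dt) * [p_u*0.000000 + p_m*0.000000 + p_d*0.000000] = 0.000000
  V(1,-1) = exp(-r*dt) * [p_u*0.143356 + p_m*0.409863 + p_d*0.635171] = 0.382147
  V(1,+0) = exp(-r*dt) * [p_u*0.017632 + p_m*0.143356 + p_d*0.409863] = 0.155559
  V(1,+1) = exp(-r*dt) * [p_u*0.000000 + p_m*0.017632 + p_d*0.143356] = 0.032411
  V(0,+0) = exp(-r*dt) * [p_u*0.032411 + p_m*0.155559 + p_d*0.382147] = 0.161922


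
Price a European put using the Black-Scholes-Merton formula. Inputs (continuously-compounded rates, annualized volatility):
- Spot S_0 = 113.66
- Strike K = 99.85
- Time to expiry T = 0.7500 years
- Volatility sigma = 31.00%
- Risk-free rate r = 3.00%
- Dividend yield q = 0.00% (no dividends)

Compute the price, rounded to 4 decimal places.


d1 = (ln(S/K) + (r - q + 0.5*sigma^2) * T) / (sigma * sqrt(T)) = 0.70056790
d2 = d1 - sigma * sqrt(T) = 0.43210003
exp(-rT) = 0.97775124; exp(-qT) = 1.00000000
P = K * exp(-rT) * N(-d2) - S_0 * exp(-qT) * N(-d1)
N(-d1) = 0.24178636; N(-d2) = 0.33283436
P = 99.8500 * 0.97775124 * 0.33283436 - 113.6600 * 1.00000000 * 0.24178636 = 5.0127

Answer: Price = 5.0127


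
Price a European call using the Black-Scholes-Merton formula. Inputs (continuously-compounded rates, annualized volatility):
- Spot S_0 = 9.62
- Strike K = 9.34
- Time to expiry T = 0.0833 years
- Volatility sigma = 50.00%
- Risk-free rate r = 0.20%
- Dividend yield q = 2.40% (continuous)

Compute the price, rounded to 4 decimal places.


d1 = (ln(S/K) + (r - q + 0.5*sigma^2) * T) / (sigma * sqrt(T)) = 0.26414148
d2 = d1 - sigma * sqrt(T) = 0.11983278
exp(-rT) = 0.99983341; exp(-qT) = 0.99800280
C = S_0 * exp(-qT) * N(d1) - K * exp(-rT) * N(d2)
N(d1) = 0.60416455; N(d2) = 0.54769219
C = 9.6200 * 0.99800280 * 0.60416455 - 9.3400 * 0.99983341 * 0.54769219 = 0.6859

Answer: Price = 0.6859


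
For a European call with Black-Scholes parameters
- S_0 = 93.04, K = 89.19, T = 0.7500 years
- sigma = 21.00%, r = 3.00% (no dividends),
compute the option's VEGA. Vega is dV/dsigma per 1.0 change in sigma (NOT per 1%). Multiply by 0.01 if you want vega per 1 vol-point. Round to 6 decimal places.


Answer: Vega = 29.088268

Derivation:
d1 = 0.4470235222; d2 = 0.2651581874
phi(d1) = 0.3610085821; exp(-qT) = 1.0000000000; exp(-rT) = 0.9777512372
Vega = S * exp(-qT) * phi(d1) * sqrt(T) = 93.0400 * 1.0000000000 * 0.3610085821 * 0.8660254038 = 29.088268


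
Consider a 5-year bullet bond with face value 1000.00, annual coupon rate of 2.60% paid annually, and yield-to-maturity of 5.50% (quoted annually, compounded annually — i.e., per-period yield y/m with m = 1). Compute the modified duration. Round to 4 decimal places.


Answer: Modified duration = 4.4863

Derivation:
Coupon per period c = face * coupon_rate / m = 26.000000
Periods per year m = 1; per-period yield y/m = 0.055000
Number of cashflows N = 5
Cashflows (t years, CF_t, discount factor 1/(1+y/m)^(m*t), PV):
  t = 1.0000: CF_t = 26.000000, DF = 0.947867, PV = 24.644550
  t = 2.0000: CF_t = 26.000000, DF = 0.898452, PV = 23.359763
  t = 3.0000: CF_t = 26.000000, DF = 0.851614, PV = 22.141955
  t = 4.0000: CF_t = 26.000000, DF = 0.807217, PV = 20.987635
  t = 5.0000: CF_t = 1026.000000, DF = 0.765134, PV = 785.027847
Price P = sum_t PV_t = 876.161750
First compute Macaulay numerator sum_t t * PV_t:
  t * PV_t at t = 1.0000: 24.644550
  t * PV_t at t = 2.0000: 46.719526
  t * PV_t at t = 3.0000: 66.425866
  t * PV_t at t = 4.0000: 83.950541
  t * PV_t at t = 5.0000: 3925.139235
Macaulay duration D = 4146.879718 / 876.161750 = 4.733007
Modified duration = D / (1 + y/m) = 4.733007 / (1 + 0.055000) = 4.486263


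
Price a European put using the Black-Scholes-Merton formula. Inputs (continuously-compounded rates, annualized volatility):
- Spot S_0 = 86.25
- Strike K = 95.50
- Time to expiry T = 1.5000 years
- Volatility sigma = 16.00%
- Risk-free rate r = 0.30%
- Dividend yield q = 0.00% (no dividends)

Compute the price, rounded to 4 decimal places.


Answer: Price = 12.3393

Derivation:
d1 = (ln(S/K) + (r - q + 0.5*sigma^2) * T) / (sigma * sqrt(T)) = -0.39894121
d2 = d1 - sigma * sqrt(T) = -0.59490039
exp(-rT) = 0.99551011; exp(-qT) = 1.00000000
P = K * exp(-rT) * N(-d2) - S_0 * exp(-qT) * N(-d1)
N(-d1) = 0.65503174; N(-d2) = 0.72404497
P = 95.5000 * 0.99551011 * 0.72404497 - 86.2500 * 1.00000000 * 0.65503174 = 12.3393


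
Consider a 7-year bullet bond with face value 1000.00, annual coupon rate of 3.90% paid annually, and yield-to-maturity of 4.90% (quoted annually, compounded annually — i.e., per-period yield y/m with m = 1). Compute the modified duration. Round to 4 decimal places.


Answer: Modified duration = 5.9416

Derivation:
Coupon per period c = face * coupon_rate / m = 39.000000
Periods per year m = 1; per-period yield y/m = 0.049000
Number of cashflows N = 7
Cashflows (t years, CF_t, discount factor 1/(1+y/m)^(m*t), PV):
  t = 1.0000: CF_t = 39.000000, DF = 0.953289, PV = 37.178265
  t = 2.0000: CF_t = 39.000000, DF = 0.908760, PV = 35.441625
  t = 3.0000: CF_t = 39.000000, DF = 0.866310, PV = 33.786106
  t = 4.0000: CF_t = 39.000000, DF = 0.825844, PV = 32.207918
  t = 5.0000: CF_t = 39.000000, DF = 0.787268, PV = 30.703449
  t = 6.0000: CF_t = 39.000000, DF = 0.750494, PV = 29.269256
  t = 7.0000: CF_t = 1039.000000, DF = 0.715437, PV = 743.339361
Price P = sum_t PV_t = 941.925981
First compute Macaulay numerator sum_t t * PV_t:
  t * PV_t at t = 1.0000: 37.178265
  t * PV_t at t = 2.0000: 70.883251
  t * PV_t at t = 3.0000: 101.358319
  t * PV_t at t = 4.0000: 128.831673
  t * PV_t at t = 5.0000: 153.517246
  t * PV_t at t = 6.0000: 175.615534
  t * PV_t at t = 7.0000: 5203.375529
Macaulay duration D = 5870.759816 / 941.925981 = 6.232719
Modified duration = D / (1 + y/m) = 6.232719 / (1 + 0.049000) = 5.941581


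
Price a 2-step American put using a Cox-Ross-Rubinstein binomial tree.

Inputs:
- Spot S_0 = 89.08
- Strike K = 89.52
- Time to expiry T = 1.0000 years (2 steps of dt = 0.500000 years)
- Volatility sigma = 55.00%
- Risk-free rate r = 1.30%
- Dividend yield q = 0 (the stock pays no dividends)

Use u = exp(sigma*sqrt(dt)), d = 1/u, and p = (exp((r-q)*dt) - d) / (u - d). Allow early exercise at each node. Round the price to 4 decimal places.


Answer: Price = V(0,0) = 17.1251

Derivation:
dt = T/N = 0.500000
u = exp(sigma*sqrt(dt)) = 1.475370; d = 1/u = 0.677796
p = (exp((r-q)*dt) - d) / (u - d) = 0.412156
Discount per step: exp(-r*dt) = 0.993521
Stock lattice S(k, i) with i counting down-moves:
  k=0: S(0,0) = 89.0800
  k=1: S(1,0) = 131.4259; S(1,1) = 60.3781
  k=2: S(2,0) = 193.9019; S(2,1) = 89.0800; S(2,2) = 40.9240
Terminal payoffs V(N, i) = max(K - S_T, 0):
  V(2,0) = 0.000000; V(2,1) = 0.440000; V(2,2) = 48.595972
Backward induction: V(k, i) = exp(-r*dt) * [p * V(k+1, i) + (1-p) * V(k+1, i+1)]; then take max(V_cont, immediate exercise) for American.
  V(1,0) = exp(-r*dt) * [p*0.000000 + (1-p)*0.440000] = 0.256975; exercise = 0.000000; V(1,0) = max -> 0.256975
  V(1,1) = exp(-r*dt) * [p*0.440000 + (1-p)*48.595972] = 28.561928; exercise = 29.141921; V(1,1) = max -> 29.141921
  V(0,0) = exp(-r*dt) * [p*0.256975 + (1-p)*29.141921] = 17.125133; exercise = 0.440000; V(0,0) = max -> 17.125133


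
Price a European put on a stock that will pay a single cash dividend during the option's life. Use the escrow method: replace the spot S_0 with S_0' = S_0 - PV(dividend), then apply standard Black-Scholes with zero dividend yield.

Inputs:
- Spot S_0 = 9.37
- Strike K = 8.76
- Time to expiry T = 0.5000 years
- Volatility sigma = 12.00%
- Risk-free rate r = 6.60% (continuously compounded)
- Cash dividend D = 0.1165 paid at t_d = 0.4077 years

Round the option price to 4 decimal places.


Answer: Price = 0.0581

Derivation:
PV(D) = D * exp(-r * t_d) = 0.1165 * 0.97345060 = 0.11340699
S_0' = S_0 - PV(D) = 9.3700 - 0.11340699 = 9.25659301
d1 = (ln(S_0'/K) + (r + sigma^2/2)*T) / (sigma*sqrt(T)) = 1.08116804
d2 = d1 - sigma*sqrt(T) = 0.99631522
exp(-rT) = 0.96753856
N(-d1) = 0.13981119; N(-d2) = 0.15954850
P = K * exp(-rT) * N(-d2) - S_0' * N(-d1) = 8.7600 * 0.96753856 * 0.15954850 - 9.25659301 * 0.13981119 = 0.0581


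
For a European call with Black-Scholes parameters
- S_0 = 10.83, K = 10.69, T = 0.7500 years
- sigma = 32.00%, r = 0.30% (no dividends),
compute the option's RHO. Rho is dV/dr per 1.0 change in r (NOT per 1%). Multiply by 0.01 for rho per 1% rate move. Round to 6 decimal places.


d1 = 0.1936336673; d2 = -0.0834944619
phi(d1) = 0.3915329781; exp(-qT) = 1.0000000000; exp(-rT) = 0.9977525294
N(d2) = 0.4667291904
Rho = K*T*exp(-rT)*N(d2) = 10.6900 * 0.7500 * 0.9977525294 * 0.4667291904 = 3.733591

Answer: Rho = 3.733591


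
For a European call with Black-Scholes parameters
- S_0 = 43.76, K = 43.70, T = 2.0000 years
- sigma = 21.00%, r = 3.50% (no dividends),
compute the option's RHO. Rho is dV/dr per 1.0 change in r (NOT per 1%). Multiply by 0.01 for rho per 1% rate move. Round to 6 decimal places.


Answer: Rho = 43.726833

Derivation:
d1 = 0.3888146374; d2 = 0.0918297893
phi(d1) = 0.3698983857; exp(-qT) = 1.0000000000; exp(-rT) = 0.9323938199
N(d2) = 0.5365833622
Rho = K*T*exp(-rT)*N(d2) = 43.7000 * 2.0000 * 0.9323938199 * 0.5365833622 = 43.726833


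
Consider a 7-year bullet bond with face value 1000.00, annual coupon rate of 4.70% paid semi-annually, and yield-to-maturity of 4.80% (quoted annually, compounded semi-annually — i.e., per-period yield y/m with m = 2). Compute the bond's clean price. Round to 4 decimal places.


Coupon per period c = face * coupon_rate / m = 23.500000
Periods per year m = 2; per-period yield y/m = 0.024000
Number of cashflows N = 14
Cashflows (t years, CF_t, discount factor 1/(1+y/m)^(m*t), PV):
  t = 0.5000: CF_t = 23.500000, DF = 0.976562, PV = 22.949219
  t = 1.0000: CF_t = 23.500000, DF = 0.953674, PV = 22.411346
  t = 1.5000: CF_t = 23.500000, DF = 0.931323, PV = 21.886081
  t = 2.0000: CF_t = 23.500000, DF = 0.909495, PV = 21.373125
  t = 2.5000: CF_t = 23.500000, DF = 0.888178, PV = 20.872193
  t = 3.0000: CF_t = 23.500000, DF = 0.867362, PV = 20.383001
  t = 3.5000: CF_t = 23.500000, DF = 0.847033, PV = 19.905274
  t = 4.0000: CF_t = 23.500000, DF = 0.827181, PV = 19.438744
  t = 4.5000: CF_t = 23.500000, DF = 0.807794, PV = 18.983149
  t = 5.0000: CF_t = 23.500000, DF = 0.788861, PV = 18.538231
  t = 5.5000: CF_t = 23.500000, DF = 0.770372, PV = 18.103741
  t = 6.0000: CF_t = 23.500000, DF = 0.752316, PV = 17.679435
  t = 6.5000: CF_t = 23.500000, DF = 0.734684, PV = 17.265073
  t = 7.0000: CF_t = 1023.500000, DF = 0.717465, PV = 734.325237
Price P = sum_t PV_t = 994.113850

Answer: Price = 994.1139


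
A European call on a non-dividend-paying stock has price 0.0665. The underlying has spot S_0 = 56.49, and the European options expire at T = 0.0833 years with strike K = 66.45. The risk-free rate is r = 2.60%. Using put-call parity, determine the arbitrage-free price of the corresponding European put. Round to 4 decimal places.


Answer: Put price = 9.8827

Derivation:
Put-call parity: C - P = S_0 * exp(-qT) - K * exp(-rT).
S_0 * exp(-qT) = 56.4900 * 1.00000000 = 56.49000000
K * exp(-rT) = 66.4500 * 0.99783654 = 66.30623833
P = C - S*exp(-qT) + K*exp(-rT)
P = 0.0665 - 56.49000000 + 66.30623833 = 9.8827


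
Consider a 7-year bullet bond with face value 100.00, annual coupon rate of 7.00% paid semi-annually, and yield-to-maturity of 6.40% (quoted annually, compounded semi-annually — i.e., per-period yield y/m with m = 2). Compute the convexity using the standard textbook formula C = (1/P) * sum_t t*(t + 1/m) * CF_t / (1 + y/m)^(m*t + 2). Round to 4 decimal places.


Coupon per period c = face * coupon_rate / m = 3.500000
Periods per year m = 2; per-period yield y/m = 0.032000
Number of cashflows N = 14
Cashflows (t years, CF_t, discount factor 1/(1+y/m)^(m*t), PV):
  t = 0.5000: CF_t = 3.500000, DF = 0.968992, PV = 3.391473
  t = 1.0000: CF_t = 3.500000, DF = 0.938946, PV = 3.286311
  t = 1.5000: CF_t = 3.500000, DF = 0.909831, PV = 3.184410
  t = 2.0000: CF_t = 3.500000, DF = 0.881620, PV = 3.085668
  t = 2.5000: CF_t = 3.500000, DF = 0.854283, PV = 2.989989
  t = 3.0000: CF_t = 3.500000, DF = 0.827793, PV = 2.897276
  t = 3.5000: CF_t = 3.500000, DF = 0.802125, PV = 2.807438
  t = 4.0000: CF_t = 3.500000, DF = 0.777253, PV = 2.720386
  t = 4.5000: CF_t = 3.500000, DF = 0.753152, PV = 2.636033
  t = 5.0000: CF_t = 3.500000, DF = 0.729799, PV = 2.554295
  t = 5.5000: CF_t = 3.500000, DF = 0.707169, PV = 2.475092
  t = 6.0000: CF_t = 3.500000, DF = 0.685241, PV = 2.398345
  t = 6.5000: CF_t = 3.500000, DF = 0.663994, PV = 2.323978
  t = 7.0000: CF_t = 103.500000, DF = 0.643405, PV = 66.592388
Price P = sum_t PV_t = 103.343081
Convexity numerator sum_t t*(t + 1/m) * CF_t / (1+y/m)^(m*t + 2):
  t = 0.5000: term = 1.592205
  t = 1.0000: term = 4.628503
  t = 1.5000: term = 8.969966
  t = 2.0000: term = 14.486380
  t = 2.5000: term = 21.055784
  t = 3.0000: term = 28.564049
  t = 3.5000: term = 36.904456
  t = 4.0000: term = 45.977312
  t = 4.5000: term = 55.689574
  t = 5.0000: term = 65.954491
  t = 5.5000: term = 76.691268
  t = 6.0000: term = 87.824743
  t = 6.5000: term = 99.285078
  t = 7.0000: term = 3282.649368
Convexity = (1/P) * sum = 3830.273176 / 103.343081 = 37.063664

Answer: Convexity = 37.0637


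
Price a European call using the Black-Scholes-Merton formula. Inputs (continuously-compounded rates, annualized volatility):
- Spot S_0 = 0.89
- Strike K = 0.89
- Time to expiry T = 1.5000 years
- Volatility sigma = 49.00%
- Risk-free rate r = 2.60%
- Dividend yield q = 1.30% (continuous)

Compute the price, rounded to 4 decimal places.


Answer: Price = 0.2124

Derivation:
d1 = (ln(S/K) + (r - q + 0.5*sigma^2) * T) / (sigma * sqrt(T)) = 0.33255572
d2 = d1 - sigma * sqrt(T) = -0.26756926
exp(-rT) = 0.96175071; exp(-qT) = 0.98068890
C = S_0 * exp(-qT) * N(d1) - K * exp(-rT) * N(d2)
N(d1) = 0.63026517; N(d2) = 0.39451545
C = 0.8900 * 0.98068890 * 0.63026517 - 0.8900 * 0.96175071 * 0.39451545 = 0.2124


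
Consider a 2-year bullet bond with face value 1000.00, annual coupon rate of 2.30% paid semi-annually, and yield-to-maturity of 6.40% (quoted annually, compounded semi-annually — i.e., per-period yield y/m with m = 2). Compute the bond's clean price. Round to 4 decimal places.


Answer: Price = 924.1625

Derivation:
Coupon per period c = face * coupon_rate / m = 11.500000
Periods per year m = 2; per-period yield y/m = 0.032000
Number of cashflows N = 4
Cashflows (t years, CF_t, discount factor 1/(1+y/m)^(m*t), PV):
  t = 0.5000: CF_t = 11.500000, DF = 0.968992, PV = 11.143411
  t = 1.0000: CF_t = 11.500000, DF = 0.938946, PV = 10.797879
  t = 1.5000: CF_t = 11.500000, DF = 0.909831, PV = 10.463061
  t = 2.0000: CF_t = 1011.500000, DF = 0.881620, PV = 891.758172
Price P = sum_t PV_t = 924.162523


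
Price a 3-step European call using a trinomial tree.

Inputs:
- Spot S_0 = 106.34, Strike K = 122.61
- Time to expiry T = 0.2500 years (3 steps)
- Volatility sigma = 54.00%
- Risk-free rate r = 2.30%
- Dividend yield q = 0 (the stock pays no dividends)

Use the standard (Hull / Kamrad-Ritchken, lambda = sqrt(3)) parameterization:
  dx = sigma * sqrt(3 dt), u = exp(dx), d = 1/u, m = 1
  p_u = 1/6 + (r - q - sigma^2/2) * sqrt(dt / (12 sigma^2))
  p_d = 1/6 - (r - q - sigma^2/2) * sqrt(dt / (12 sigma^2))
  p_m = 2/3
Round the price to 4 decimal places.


dt = T/N = 0.083333; dx = sigma*sqrt(3*dt) = 0.270000
u = exp(dx) = 1.309964; d = 1/u = 0.763379
p_u = 0.147716, p_m = 0.666667, p_d = 0.185617
Discount per step: exp(-r*dt) = 0.998085
Stock lattice S(k, j) with j the centered position index:
  k=0: S(0,+0) = 106.3400
  k=1: S(1,-1) = 81.1778; S(1,+0) = 106.3400; S(1,+1) = 139.3016
  k=2: S(2,-2) = 61.9694; S(2,-1) = 81.1778; S(2,+0) = 106.3400; S(2,+1) = 139.3016; S(2,+2) = 182.4802
  k=3: S(3,-3) = 47.3062; S(3,-2) = 61.9694; S(3,-1) = 81.1778; S(3,+0) = 106.3400; S(3,+1) = 139.3016; S(3,+2) = 182.4802; S(3,+3) = 239.0425
Terminal payoffs V(N, j) = max(S_T - K, 0):
  V(3,-3) = 0.000000; V(3,-2) = 0.000000; V(3,-1) = 0.000000; V(3,+0) = 0.000000; V(3,+1) = 16.691620; V(3,+2) = 59.870170; V(3,+3) = 116.432535
Backward induction: V(k, j) = exp(-r*dt) * [p_u * V(k+1, j+1) + p_m * V(k+1, j) + p_d * V(k+1, j-1)]
  V(2,-2) = exp(-r*dt) * [p_u*0.000000 + p_m*0.000000 + p_d*0.000000] = 0.000000
  V(2,-1) = exp(-r*dt) * [p_u*0.000000 + p_m*0.000000 + p_d*0.000000] = 0.000000
  V(2,+0) = exp(-r*dt) * [p_u*16.691620 + p_m*0.000000 + p_d*0.000000] = 2.460899
  V(2,+1) = exp(-r*dt) * [p_u*59.870170 + p_m*16.691620 + p_d*0.000000] = 19.933289
  V(2,+2) = exp(-r*dt) * [p_u*116.432535 + p_m*59.870170 + p_d*16.691620] = 60.095361
  V(1,-1) = exp(-r*dt) * [p_u*2.460899 + p_m*0.000000 + p_d*0.000000] = 0.362818
  V(1,+0) = exp(-r*dt) * [p_u*19.933289 + p_m*2.460899 + p_d*0.000000] = 4.576286
  V(1,+1) = exp(-r*dt) * [p_u*60.095361 + p_m*19.933289 + p_d*2.460899] = 22.579376
  V(0,+0) = exp(-r*dt) * [p_u*22.579376 + p_m*4.576286 + p_d*0.362818] = 6.441182

Answer: Price = V(0,0) = 6.4412


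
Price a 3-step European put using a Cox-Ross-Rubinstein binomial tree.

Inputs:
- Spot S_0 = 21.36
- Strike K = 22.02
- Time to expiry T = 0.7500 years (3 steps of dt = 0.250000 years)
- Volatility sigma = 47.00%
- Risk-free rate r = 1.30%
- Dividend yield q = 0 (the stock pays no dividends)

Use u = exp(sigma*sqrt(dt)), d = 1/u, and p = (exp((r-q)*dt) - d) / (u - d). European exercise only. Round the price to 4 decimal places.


dt = T/N = 0.250000
u = exp(sigma*sqrt(dt)) = 1.264909; d = 1/u = 0.790571
p = (exp((r-q)*dt) - d) / (u - d) = 0.448382
Discount per step: exp(-r*dt) = 0.996755
Stock lattice S(k, i) with i counting down-moves:
  k=0: S(0,0) = 21.3600
  k=1: S(1,0) = 27.0185; S(1,1) = 16.8866
  k=2: S(2,0) = 34.1759; S(2,1) = 21.3600; S(2,2) = 13.3500
  k=3: S(3,0) = 43.2294; S(3,1) = 27.0185; S(3,2) = 16.8866; S(3,3) = 10.5542
Terminal payoffs V(N, i) = max(K - S_T, 0):
  V(3,0) = 0.000000; V(3,1) = 0.000000; V(3,2) = 5.133407; V(3,3) = 11.465841
Backward induction: V(k, i) = exp(-r*dt) * [p * V(k+1, i) + (1-p) * V(k+1, i+1)].
  V(2,0) = exp(-r*dt) * [p*0.000000 + (1-p)*0.000000] = 0.000000
  V(2,1) = exp(-r*dt) * [p*0.000000 + (1-p)*5.133407] = 2.822493
  V(2,2) = exp(-r*dt) * [p*5.133407 + (1-p)*11.465841] = 8.598503
  V(1,0) = exp(-r*dt) * [p*0.000000 + (1-p)*2.822493] = 1.551887
  V(1,1) = exp(-r*dt) * [p*2.822493 + (1-p)*8.598503] = 5.989149
  V(0,0) = exp(-r*dt) * [p*1.551887 + (1-p)*5.989149] = 3.986585

Answer: Price = V(0,0) = 3.9866


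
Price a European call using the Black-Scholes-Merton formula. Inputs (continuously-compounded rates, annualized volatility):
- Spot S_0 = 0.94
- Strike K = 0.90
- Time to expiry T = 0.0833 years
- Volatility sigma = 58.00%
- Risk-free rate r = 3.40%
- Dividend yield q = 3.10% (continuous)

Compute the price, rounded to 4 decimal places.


Answer: Price = 0.0833

Derivation:
d1 = (ln(S/K) + (r - q + 0.5*sigma^2) * T) / (sigma * sqrt(T)) = 0.34496255
d2 = d1 - sigma * sqrt(T) = 0.17756446
exp(-rT) = 0.99717181; exp(-qT) = 0.99742103
C = S_0 * exp(-qT) * N(d1) - K * exp(-rT) * N(d2)
N(d1) = 0.63493874; N(d2) = 0.57046748
C = 0.9400 * 0.99742103 * 0.63493874 - 0.9000 * 0.99717181 * 0.57046748 = 0.0833


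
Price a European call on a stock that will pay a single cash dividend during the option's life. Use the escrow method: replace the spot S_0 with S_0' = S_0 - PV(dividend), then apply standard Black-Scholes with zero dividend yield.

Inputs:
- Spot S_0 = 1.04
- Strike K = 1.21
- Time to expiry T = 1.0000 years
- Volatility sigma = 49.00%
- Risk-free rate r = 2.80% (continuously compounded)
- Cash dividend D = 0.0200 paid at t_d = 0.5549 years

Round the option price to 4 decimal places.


PV(D) = D * exp(-r * t_d) = 0.0200 * 0.98458288 = 0.01969166
S_0' = S_0 - PV(D) = 1.0400 - 0.01969166 = 1.02030834
d1 = (ln(S_0'/K) + (r + sigma^2/2)*T) / (sigma*sqrt(T)) = -0.04584792
d2 = d1 - sigma*sqrt(T) = -0.53584792
exp(-rT) = 0.97238837
N(d1) = 0.48171573; N(d2) = 0.29603183
C = S_0' * N(d1) - K * exp(-rT) * N(d2) = 1.02030834 * 0.48171573 - 1.2100 * 0.97238837 * 0.29603183 = 0.1432

Answer: Price = 0.1432


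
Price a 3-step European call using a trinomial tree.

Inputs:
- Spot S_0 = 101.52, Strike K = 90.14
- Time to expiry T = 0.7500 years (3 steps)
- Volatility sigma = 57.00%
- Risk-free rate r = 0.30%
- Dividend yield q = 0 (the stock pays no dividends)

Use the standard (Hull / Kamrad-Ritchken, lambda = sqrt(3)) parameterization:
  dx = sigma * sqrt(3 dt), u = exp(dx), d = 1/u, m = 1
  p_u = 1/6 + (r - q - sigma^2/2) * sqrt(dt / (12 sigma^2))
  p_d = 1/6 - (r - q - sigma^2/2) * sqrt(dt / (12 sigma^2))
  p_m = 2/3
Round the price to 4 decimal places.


dt = T/N = 0.250000; dx = sigma*sqrt(3*dt) = 0.493634
u = exp(dx) = 1.638260; d = 1/u = 0.610404
p_u = 0.126290, p_m = 0.666667, p_d = 0.207043
Discount per step: exp(-r*dt) = 0.999250
Stock lattice S(k, j) with j the centered position index:
  k=0: S(0,+0) = 101.5200
  k=1: S(1,-1) = 61.9682; S(1,+0) = 101.5200; S(1,+1) = 166.3161
  k=2: S(2,-2) = 37.8256; S(2,-1) = 61.9682; S(2,+0) = 101.5200; S(2,+1) = 166.3161; S(2,+2) = 272.4690
  k=3: S(3,-3) = 23.0889; S(3,-2) = 37.8256; S(3,-1) = 61.9682; S(3,+0) = 101.5200; S(3,+1) = 166.3161; S(3,+2) = 272.4690; S(3,+3) = 446.3749
Terminal payoffs V(N, j) = max(S_T - K, 0):
  V(3,-3) = 0.000000; V(3,-2) = 0.000000; V(3,-1) = 0.000000; V(3,+0) = 11.380000; V(3,+1) = 76.176118; V(3,+2) = 182.328983; V(3,+3) = 356.234937
Backward induction: V(k, j) = exp(-r*dt) * [p_u * V(k+1, j+1) + p_m * V(k+1, j) + p_d * V(k+1, j-1)]
  V(2,-2) = exp(-r*dt) * [p_u*0.000000 + p_m*0.000000 + p_d*0.000000] = 0.000000
  V(2,-1) = exp(-r*dt) * [p_u*11.380000 + p_m*0.000000 + p_d*0.000000] = 1.436104
  V(2,+0) = exp(-r*dt) * [p_u*76.176118 + p_m*11.380000 + p_d*0.000000] = 17.194058
  V(2,+1) = exp(-r*dt) * [p_u*182.328983 + p_m*76.176118 + p_d*11.380000] = 76.109478
  V(2,+2) = exp(-r*dt) * [p_u*356.234937 + p_m*182.328983 + p_d*76.176118] = 182.176676
  V(1,-1) = exp(-r*dt) * [p_u*17.194058 + p_m*1.436104 + p_d*0.000000] = 3.126497
  V(1,+0) = exp(-r*dt) * [p_u*76.109478 + p_m*17.194058 + p_d*1.436104] = 21.355894
  V(1,+1) = exp(-r*dt) * [p_u*182.176676 + p_m*76.109478 + p_d*17.194058] = 77.248723
  V(0,+0) = exp(-r*dt) * [p_u*77.248723 + p_m*21.355894 + p_d*3.126497] = 24.621861

Answer: Price = V(0,0) = 24.6219


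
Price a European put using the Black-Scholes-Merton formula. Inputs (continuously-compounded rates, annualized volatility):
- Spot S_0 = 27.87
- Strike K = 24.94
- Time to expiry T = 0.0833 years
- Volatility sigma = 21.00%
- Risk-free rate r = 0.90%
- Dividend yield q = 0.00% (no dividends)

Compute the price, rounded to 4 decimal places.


d1 = (ln(S/K) + (r - q + 0.5*sigma^2) * T) / (sigma * sqrt(T)) = 1.87535089
d2 = d1 - sigma * sqrt(T) = 1.81474124
exp(-rT) = 0.99925058; exp(-qT) = 1.00000000
P = K * exp(-rT) * N(-d2) - S_0 * exp(-qT) * N(-d1)
N(-d1) = 0.03037223; N(-d2) = 0.03478184
P = 24.9400 * 0.99925058 * 0.03478184 - 27.8700 * 1.00000000 * 0.03037223 = 0.0203

Answer: Price = 0.0203


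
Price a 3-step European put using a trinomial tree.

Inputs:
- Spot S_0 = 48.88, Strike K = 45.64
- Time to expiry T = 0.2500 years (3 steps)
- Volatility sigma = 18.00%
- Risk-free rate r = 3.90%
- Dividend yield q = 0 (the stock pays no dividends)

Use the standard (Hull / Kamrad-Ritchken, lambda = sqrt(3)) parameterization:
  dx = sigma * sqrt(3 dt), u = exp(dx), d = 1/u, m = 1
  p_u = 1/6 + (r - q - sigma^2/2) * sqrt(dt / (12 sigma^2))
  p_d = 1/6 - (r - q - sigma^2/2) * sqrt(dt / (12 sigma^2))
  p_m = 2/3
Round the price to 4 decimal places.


Answer: Price = V(0,0) = 0.4754

Derivation:
dt = T/N = 0.083333; dx = sigma*sqrt(3*dt) = 0.090000
u = exp(dx) = 1.094174; d = 1/u = 0.913931
p_u = 0.177222, p_m = 0.666667, p_d = 0.156111
Discount per step: exp(-r*dt) = 0.996755
Stock lattice S(k, j) with j the centered position index:
  k=0: S(0,+0) = 48.8800
  k=1: S(1,-1) = 44.6730; S(1,+0) = 48.8800; S(1,+1) = 53.4832
  k=2: S(2,-2) = 40.8280; S(2,-1) = 44.6730; S(2,+0) = 48.8800; S(2,+1) = 53.4832; S(2,+2) = 58.5200
  k=3: S(3,-3) = 37.3140; S(3,-2) = 40.8280; S(3,-1) = 44.6730; S(3,+0) = 48.8800; S(3,+1) = 53.4832; S(3,+2) = 58.5200; S(3,+3) = 64.0311
Terminal payoffs V(N, j) = max(K - S_T, 0):
  V(3,-3) = 8.326010; V(3,-2) = 4.811992; V(3,-1) = 0.967044; V(3,+0) = 0.000000; V(3,+1) = 0.000000; V(3,+2) = 0.000000; V(3,+3) = 0.000000
Backward induction: V(k, j) = exp(-r*dt) * [p_u * V(k+1, j+1) + p_m * V(k+1, j) + p_d * V(k+1, j-1)]
  V(2,-2) = exp(-r*dt) * [p_u*0.967044 + p_m*4.811992 + p_d*8.326010] = 4.663976
  V(2,-1) = exp(-r*dt) * [p_u*0.000000 + p_m*0.967044 + p_d*4.811992] = 1.391372
  V(2,+0) = exp(-r*dt) * [p_u*0.000000 + p_m*0.000000 + p_d*0.967044] = 0.150476
  V(2,+1) = exp(-r*dt) * [p_u*0.000000 + p_m*0.000000 + p_d*0.000000] = 0.000000
  V(2,+2) = exp(-r*dt) * [p_u*0.000000 + p_m*0.000000 + p_d*0.000000] = 0.000000
  V(1,-1) = exp(-r*dt) * [p_u*0.150476 + p_m*1.391372 + p_d*4.663976] = 1.676889
  V(1,+0) = exp(-r*dt) * [p_u*0.000000 + p_m*0.150476 + p_d*1.391372] = 0.316496
  V(1,+1) = exp(-r*dt) * [p_u*0.000000 + p_m*0.000000 + p_d*0.150476] = 0.023415
  V(0,+0) = exp(-r*dt) * [p_u*0.023415 + p_m*0.316496 + p_d*1.676889] = 0.475380
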